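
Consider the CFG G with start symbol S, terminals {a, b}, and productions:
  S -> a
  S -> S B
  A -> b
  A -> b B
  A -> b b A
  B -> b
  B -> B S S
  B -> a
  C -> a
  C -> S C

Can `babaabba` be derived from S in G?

no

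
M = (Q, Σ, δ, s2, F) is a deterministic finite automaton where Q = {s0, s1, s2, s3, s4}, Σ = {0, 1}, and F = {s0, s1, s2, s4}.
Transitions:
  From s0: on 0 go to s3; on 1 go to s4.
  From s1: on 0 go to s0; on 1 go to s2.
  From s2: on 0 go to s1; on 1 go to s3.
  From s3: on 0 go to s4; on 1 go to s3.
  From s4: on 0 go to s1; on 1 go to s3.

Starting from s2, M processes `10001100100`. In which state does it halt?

s2 --1--> s3
s3 --0--> s4
s4 --0--> s1
s1 --0--> s0
s0 --1--> s4
s4 --1--> s3
s3 --0--> s4
s4 --0--> s1
s1 --1--> s2
s2 --0--> s1
s1 --0--> s0

s0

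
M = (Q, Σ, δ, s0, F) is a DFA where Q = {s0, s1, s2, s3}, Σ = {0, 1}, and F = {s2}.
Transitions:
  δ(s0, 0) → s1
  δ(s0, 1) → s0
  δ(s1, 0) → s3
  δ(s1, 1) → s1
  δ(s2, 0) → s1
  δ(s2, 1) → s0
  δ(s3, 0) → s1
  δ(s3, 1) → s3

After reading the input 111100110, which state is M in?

s1

s0 --1--> s0
s0 --1--> s0
s0 --1--> s0
s0 --1--> s0
s0 --0--> s1
s1 --0--> s3
s3 --1--> s3
s3 --1--> s3
s3 --0--> s1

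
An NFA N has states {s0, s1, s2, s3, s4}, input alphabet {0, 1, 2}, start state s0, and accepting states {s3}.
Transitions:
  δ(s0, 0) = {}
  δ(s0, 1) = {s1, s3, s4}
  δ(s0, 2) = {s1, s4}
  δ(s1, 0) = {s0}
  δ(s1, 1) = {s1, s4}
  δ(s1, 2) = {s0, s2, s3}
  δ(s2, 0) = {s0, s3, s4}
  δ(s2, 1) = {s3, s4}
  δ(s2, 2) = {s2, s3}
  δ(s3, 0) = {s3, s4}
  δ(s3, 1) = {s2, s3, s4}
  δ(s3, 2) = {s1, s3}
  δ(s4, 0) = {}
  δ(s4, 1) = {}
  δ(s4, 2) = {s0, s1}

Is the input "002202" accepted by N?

Start: {s0}
read 0: {}
The reachable set is empty and stays empty for the remaining 5 symbols.
Reachable ∩ accepting = {} — empty.

rejected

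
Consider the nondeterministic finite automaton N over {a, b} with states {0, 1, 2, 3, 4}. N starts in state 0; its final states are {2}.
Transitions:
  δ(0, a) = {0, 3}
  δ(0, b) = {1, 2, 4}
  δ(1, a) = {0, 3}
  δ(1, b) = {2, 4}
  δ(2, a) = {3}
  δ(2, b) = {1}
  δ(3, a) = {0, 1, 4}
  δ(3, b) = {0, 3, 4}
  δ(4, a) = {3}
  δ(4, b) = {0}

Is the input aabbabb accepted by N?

Start: {0}
read a: {0, 3}
read a: {0, 1, 3, 4}
read b: {0, 1, 2, 3, 4}
read b: {0, 1, 2, 3, 4}
read a: {0, 1, 3, 4}
read b: {0, 1, 2, 3, 4}
read b: {0, 1, 2, 3, 4}
Reachable ∩ accepting = {2} — nonempty.

accepted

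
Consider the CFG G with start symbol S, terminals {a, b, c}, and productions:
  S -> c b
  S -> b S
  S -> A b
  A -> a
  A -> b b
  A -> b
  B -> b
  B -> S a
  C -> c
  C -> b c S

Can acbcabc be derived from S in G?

no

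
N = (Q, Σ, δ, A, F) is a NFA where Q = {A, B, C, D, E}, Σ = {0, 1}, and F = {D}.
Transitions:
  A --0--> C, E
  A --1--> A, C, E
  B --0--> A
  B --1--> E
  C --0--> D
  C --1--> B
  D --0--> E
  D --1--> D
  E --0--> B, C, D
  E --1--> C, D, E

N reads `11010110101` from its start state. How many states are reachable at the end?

5

Start: {A}
read 1: {A, C, E}
read 1: {A, B, C, D, E}
read 0: {A, B, C, D, E}
read 1: {A, B, C, D, E}
read 0: {A, B, C, D, E}
read 1: {A, B, C, D, E}
read 1: {A, B, C, D, E}
read 0: {A, B, C, D, E}
read 1: {A, B, C, D, E}
read 0: {A, B, C, D, E}
read 1: {A, B, C, D, E}
Final reachable set {A, B, C, D, E} has 5 states.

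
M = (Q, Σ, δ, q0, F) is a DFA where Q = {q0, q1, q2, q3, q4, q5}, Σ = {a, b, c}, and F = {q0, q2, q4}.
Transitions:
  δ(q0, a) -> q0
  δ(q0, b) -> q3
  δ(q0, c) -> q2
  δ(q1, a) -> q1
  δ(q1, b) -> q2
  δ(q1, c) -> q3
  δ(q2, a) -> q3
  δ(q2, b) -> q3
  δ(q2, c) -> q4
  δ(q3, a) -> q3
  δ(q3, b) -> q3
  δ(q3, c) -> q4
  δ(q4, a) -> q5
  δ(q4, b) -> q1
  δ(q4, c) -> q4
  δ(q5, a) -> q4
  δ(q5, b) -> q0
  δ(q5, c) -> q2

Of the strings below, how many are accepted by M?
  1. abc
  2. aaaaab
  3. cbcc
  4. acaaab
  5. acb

abc: accepted
aaaaab: rejected
cbcc: accepted
acaaab: rejected
acb: rejected

2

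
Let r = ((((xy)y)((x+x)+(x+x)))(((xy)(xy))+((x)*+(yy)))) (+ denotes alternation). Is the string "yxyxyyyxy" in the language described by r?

no

No split of yxyxyyyxy into u·v has (((xy)y)((x+x)+(x+x))) matching u and (((xy)(xy))+((x)*+(yy))) matching v.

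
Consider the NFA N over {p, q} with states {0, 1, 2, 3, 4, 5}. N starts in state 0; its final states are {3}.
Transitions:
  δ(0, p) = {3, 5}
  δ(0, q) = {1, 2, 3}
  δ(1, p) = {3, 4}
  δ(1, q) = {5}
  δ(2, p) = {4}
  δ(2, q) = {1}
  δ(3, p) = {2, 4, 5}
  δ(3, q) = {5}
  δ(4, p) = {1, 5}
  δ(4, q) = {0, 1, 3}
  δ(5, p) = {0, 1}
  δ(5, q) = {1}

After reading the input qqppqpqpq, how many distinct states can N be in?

5

Start: {0}
read q: {1, 2, 3}
read q: {1, 5}
read p: {0, 1, 3, 4}
read p: {1, 2, 3, 4, 5}
read q: {0, 1, 3, 5}
read p: {0, 1, 2, 3, 4, 5}
read q: {0, 1, 2, 3, 5}
read p: {0, 1, 2, 3, 4, 5}
read q: {0, 1, 2, 3, 5}
Final reachable set {0, 1, 2, 3, 5} has 5 states.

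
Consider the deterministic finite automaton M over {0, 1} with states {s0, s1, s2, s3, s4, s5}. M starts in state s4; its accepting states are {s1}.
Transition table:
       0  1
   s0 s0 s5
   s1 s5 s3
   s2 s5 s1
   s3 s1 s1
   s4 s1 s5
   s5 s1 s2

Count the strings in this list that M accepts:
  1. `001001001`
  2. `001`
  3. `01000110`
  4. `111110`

0

`001001001`: rejected
`001`: rejected
`01000110`: rejected
`111110`: rejected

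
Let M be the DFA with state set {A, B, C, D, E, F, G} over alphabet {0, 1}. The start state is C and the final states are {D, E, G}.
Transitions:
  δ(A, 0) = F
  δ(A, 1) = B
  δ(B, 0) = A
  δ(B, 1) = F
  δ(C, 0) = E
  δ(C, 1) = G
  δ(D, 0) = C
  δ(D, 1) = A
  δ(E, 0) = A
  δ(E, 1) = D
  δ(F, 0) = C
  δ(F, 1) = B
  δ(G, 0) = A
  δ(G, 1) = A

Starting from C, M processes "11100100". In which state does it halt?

C --1--> G
G --1--> A
A --1--> B
B --0--> A
A --0--> F
F --1--> B
B --0--> A
A --0--> F

F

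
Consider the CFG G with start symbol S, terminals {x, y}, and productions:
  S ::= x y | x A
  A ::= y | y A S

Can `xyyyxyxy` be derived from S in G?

S ⇒ xA ⇒ xyAS ⇒ xyyASS ⇒ xyyySS ⇒ xyyyxAS ⇒ xyyyxyS ⇒ xyyyxyxy

yes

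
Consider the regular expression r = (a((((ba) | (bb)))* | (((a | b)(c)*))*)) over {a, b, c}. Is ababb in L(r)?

Split as a·babb: a matches a and ((((ba)|(bb)))*|(((a|b)(c)*))*) matches babb.

yes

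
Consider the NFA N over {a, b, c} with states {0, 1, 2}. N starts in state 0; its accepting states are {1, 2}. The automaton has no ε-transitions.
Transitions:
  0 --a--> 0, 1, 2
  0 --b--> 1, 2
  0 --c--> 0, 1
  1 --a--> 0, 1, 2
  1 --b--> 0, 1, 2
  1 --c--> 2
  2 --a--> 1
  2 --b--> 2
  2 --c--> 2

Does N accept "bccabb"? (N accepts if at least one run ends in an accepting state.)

accepted

Start: {0}
read b: {1, 2}
read c: {2}
read c: {2}
read a: {1}
read b: {0, 1, 2}
read b: {0, 1, 2}
Reachable ∩ accepting = {1, 2} — nonempty.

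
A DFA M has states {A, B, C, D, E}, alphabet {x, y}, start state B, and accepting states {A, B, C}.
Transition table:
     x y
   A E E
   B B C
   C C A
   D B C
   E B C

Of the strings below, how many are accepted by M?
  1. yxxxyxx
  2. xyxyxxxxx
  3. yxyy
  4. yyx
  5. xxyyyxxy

3

yxxxyxx: accepted
xyxyxxxxx: accepted
yxyy: rejected
yyx: rejected
xxyyyxxy: accepted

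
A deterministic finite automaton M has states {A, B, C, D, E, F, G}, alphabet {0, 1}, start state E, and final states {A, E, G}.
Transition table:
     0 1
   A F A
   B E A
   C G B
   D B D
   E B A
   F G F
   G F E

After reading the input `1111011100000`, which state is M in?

E --1--> A
A --1--> A
A --1--> A
A --1--> A
A --0--> F
F --1--> F
F --1--> F
F --1--> F
F --0--> G
G --0--> F
F --0--> G
G --0--> F
F --0--> G

G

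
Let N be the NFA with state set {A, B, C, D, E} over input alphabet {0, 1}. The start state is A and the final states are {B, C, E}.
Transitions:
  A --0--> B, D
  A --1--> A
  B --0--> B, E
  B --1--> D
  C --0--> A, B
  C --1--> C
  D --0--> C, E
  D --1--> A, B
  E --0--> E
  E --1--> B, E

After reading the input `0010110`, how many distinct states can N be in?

5

Start: {A}
read 0: {B, D}
read 0: {B, C, E}
read 1: {B, C, D, E}
read 0: {A, B, C, E}
read 1: {A, B, C, D, E}
read 1: {A, B, C, D, E}
read 0: {A, B, C, D, E}
Final reachable set {A, B, C, D, E} has 5 states.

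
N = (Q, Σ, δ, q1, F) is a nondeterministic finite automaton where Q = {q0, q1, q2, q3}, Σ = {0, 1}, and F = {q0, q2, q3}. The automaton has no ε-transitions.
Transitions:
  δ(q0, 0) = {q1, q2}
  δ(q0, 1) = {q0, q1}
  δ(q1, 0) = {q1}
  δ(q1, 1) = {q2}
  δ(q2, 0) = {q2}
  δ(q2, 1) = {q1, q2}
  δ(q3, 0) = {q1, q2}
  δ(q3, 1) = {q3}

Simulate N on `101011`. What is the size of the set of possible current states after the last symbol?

2

Start: {q1}
read 1: {q2}
read 0: {q2}
read 1: {q1, q2}
read 0: {q1, q2}
read 1: {q1, q2}
read 1: {q1, q2}
Final reachable set {q1, q2} has 2 states.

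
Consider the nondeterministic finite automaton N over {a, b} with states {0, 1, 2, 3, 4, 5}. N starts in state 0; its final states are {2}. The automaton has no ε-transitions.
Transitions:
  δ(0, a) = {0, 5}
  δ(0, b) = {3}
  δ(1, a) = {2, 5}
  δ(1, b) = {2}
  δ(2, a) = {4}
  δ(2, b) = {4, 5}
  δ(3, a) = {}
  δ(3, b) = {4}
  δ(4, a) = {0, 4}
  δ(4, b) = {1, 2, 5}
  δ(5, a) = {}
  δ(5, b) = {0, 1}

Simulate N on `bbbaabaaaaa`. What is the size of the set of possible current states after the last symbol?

3

Start: {0}
read b: {3}
read b: {4}
read b: {1, 2, 5}
read a: {2, 4, 5}
read a: {0, 4}
read b: {1, 2, 3, 5}
read a: {2, 4, 5}
read a: {0, 4}
read a: {0, 4, 5}
read a: {0, 4, 5}
read a: {0, 4, 5}
Final reachable set {0, 4, 5} has 3 states.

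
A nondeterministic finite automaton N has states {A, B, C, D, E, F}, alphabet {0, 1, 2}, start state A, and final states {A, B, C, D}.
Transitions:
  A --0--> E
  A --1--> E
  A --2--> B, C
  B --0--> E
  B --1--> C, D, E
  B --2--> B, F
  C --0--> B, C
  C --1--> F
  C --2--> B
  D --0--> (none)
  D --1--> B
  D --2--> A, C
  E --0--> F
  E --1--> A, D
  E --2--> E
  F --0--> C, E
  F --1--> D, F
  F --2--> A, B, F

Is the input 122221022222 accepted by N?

rejected

Start: {A}
read 1: {E}
read 2: {E}
read 2: {E}
read 2: {E}
read 2: {E}
read 1: {A, D}
read 0: {E}
read 2: {E}
read 2: {E}
read 2: {E}
read 2: {E}
read 2: {E}
Reachable ∩ accepting = {} — empty.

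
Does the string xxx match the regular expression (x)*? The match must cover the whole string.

yes

Split into 3 pieces x · x · x; each matches x.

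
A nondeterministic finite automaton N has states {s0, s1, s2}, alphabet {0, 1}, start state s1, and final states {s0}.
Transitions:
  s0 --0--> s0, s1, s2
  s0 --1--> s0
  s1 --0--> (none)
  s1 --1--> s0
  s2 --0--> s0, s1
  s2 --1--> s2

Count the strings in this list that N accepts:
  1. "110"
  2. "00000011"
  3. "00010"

1

"110": accepted
"00000011": rejected
"00010": rejected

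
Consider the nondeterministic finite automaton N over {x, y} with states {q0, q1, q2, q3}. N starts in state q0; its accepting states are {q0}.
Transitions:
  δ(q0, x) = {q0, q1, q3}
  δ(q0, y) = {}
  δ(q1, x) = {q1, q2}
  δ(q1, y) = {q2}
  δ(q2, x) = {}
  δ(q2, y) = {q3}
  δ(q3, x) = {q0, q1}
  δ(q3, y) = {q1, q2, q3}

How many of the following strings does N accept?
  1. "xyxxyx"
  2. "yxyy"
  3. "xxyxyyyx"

2

"xyxxyx": accepted
"yxyy": rejected
"xxyxyyyx": accepted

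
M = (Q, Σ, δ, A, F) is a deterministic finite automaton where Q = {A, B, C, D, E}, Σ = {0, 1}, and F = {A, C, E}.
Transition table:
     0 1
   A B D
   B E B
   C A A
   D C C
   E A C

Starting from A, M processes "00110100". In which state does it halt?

A --0--> B
B --0--> E
E --1--> C
C --1--> A
A --0--> B
B --1--> B
B --0--> E
E --0--> A

A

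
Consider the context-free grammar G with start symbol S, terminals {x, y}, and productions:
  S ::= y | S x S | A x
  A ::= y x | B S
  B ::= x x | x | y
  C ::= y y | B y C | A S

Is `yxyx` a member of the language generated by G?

no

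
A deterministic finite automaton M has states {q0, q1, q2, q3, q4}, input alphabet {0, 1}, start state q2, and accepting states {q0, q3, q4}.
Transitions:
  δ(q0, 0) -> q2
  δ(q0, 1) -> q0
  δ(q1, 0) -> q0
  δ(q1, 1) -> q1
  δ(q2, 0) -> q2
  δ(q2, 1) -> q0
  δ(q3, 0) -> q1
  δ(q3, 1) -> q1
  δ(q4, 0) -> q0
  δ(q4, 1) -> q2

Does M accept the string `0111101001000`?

rejected

q2 --0--> q2
q2 --1--> q0
q0 --1--> q0
q0 --1--> q0
q0 --1--> q0
q0 --0--> q2
q2 --1--> q0
q0 --0--> q2
q2 --0--> q2
q2 --1--> q0
q0 --0--> q2
q2 --0--> q2
q2 --0--> q2
End in state q2, which is not an accepting state.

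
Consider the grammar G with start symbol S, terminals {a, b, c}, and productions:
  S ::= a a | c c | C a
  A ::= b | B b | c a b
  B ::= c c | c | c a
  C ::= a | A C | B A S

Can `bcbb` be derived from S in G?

no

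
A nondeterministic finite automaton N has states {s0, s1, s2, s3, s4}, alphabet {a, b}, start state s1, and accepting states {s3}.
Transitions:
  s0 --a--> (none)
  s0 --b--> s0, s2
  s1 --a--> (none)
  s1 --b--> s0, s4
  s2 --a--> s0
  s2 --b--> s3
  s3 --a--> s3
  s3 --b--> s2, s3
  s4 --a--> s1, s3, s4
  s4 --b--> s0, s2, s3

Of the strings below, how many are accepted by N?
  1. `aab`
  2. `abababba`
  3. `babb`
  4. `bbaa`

2

`aab`: rejected
`abababba`: rejected
`babb`: accepted
`bbaa`: accepted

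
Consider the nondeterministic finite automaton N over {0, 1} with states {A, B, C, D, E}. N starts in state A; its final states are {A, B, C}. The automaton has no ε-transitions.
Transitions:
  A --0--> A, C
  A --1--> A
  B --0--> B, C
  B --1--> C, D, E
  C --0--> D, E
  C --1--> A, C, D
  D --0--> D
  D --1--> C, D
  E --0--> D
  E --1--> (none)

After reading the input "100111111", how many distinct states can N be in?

Start: {A}
read 1: {A}
read 0: {A, C}
read 0: {A, C, D, E}
read 1: {A, C, D}
read 1: {A, C, D}
read 1: {A, C, D}
read 1: {A, C, D}
read 1: {A, C, D}
read 1: {A, C, D}
Final reachable set {A, C, D} has 3 states.

3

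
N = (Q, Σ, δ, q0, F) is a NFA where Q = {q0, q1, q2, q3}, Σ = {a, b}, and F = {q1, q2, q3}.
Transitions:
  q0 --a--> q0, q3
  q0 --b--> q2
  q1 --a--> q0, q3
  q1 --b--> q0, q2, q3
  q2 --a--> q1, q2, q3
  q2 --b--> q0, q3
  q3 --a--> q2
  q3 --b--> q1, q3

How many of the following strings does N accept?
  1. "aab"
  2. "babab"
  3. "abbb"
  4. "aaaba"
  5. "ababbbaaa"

"aab": accepted
"babab": accepted
"abbb": accepted
"aaaba": accepted
"ababbbaaa": accepted

5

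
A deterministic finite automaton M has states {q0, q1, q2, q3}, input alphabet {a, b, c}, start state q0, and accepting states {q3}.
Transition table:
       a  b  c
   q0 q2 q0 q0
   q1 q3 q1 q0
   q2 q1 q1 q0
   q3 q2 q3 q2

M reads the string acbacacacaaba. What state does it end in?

q3

q0 --a--> q2
q2 --c--> q0
q0 --b--> q0
q0 --a--> q2
q2 --c--> q0
q0 --a--> q2
q2 --c--> q0
q0 --a--> q2
q2 --c--> q0
q0 --a--> q2
q2 --a--> q1
q1 --b--> q1
q1 --a--> q3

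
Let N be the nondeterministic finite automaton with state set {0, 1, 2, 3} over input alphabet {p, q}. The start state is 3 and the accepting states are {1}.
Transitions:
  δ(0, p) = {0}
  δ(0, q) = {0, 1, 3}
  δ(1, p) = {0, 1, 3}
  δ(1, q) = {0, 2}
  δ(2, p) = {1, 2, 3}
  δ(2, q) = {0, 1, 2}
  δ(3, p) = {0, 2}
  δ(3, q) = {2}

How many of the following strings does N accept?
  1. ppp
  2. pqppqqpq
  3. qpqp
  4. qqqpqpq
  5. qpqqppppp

5

ppp: accepted
pqppqqpq: accepted
qpqp: accepted
qqqpqpq: accepted
qpqqppppp: accepted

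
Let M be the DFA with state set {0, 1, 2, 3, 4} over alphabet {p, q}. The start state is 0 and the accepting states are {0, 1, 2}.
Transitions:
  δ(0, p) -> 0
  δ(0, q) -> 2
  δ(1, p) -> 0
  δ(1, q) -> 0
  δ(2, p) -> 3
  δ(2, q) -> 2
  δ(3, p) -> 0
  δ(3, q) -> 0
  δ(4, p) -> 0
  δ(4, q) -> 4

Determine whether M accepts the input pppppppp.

0 --p--> 0
0 --p--> 0
0 --p--> 0
0 --p--> 0
0 --p--> 0
0 --p--> 0
0 --p--> 0
0 --p--> 0
End in state 0, which is an accepting state.

accepted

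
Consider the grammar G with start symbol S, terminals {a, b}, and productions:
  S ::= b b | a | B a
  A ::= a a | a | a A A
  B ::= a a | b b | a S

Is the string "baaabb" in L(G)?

no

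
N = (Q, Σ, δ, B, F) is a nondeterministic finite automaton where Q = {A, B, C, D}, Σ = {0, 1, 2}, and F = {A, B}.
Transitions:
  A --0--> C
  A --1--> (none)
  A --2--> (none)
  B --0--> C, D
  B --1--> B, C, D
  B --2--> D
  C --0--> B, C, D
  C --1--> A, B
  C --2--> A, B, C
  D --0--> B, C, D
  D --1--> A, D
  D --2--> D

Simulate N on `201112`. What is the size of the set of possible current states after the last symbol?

4

Start: {B}
read 2: {D}
read 0: {B, C, D}
read 1: {A, B, C, D}
read 1: {A, B, C, D}
read 1: {A, B, C, D}
read 2: {A, B, C, D}
Final reachable set {A, B, C, D} has 4 states.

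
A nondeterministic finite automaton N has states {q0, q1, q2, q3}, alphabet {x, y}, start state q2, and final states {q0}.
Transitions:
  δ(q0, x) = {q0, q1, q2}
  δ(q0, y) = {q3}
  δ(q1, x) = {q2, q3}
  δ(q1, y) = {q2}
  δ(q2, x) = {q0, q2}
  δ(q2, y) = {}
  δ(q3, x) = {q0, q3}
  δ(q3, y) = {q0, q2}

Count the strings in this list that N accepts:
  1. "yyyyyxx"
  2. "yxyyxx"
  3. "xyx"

1

"yyyyyxx": rejected
"yxyyxx": rejected
"xyx": accepted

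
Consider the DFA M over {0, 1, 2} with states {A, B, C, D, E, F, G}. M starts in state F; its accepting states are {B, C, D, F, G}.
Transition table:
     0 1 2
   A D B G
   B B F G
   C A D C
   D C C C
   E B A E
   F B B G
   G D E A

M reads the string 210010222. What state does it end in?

F --2--> G
G --1--> E
E --0--> B
B --0--> B
B --1--> F
F --0--> B
B --2--> G
G --2--> A
A --2--> G

G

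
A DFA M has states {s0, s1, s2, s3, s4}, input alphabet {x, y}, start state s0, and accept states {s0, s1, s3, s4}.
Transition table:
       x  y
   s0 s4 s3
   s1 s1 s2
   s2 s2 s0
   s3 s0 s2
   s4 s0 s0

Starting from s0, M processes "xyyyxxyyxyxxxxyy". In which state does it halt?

s0 --x--> s4
s4 --y--> s0
s0 --y--> s3
s3 --y--> s2
s2 --x--> s2
s2 --x--> s2
s2 --y--> s0
s0 --y--> s3
s3 --x--> s0
s0 --y--> s3
s3 --x--> s0
s0 --x--> s4
s4 --x--> s0
s0 --x--> s4
s4 --y--> s0
s0 --y--> s3

s3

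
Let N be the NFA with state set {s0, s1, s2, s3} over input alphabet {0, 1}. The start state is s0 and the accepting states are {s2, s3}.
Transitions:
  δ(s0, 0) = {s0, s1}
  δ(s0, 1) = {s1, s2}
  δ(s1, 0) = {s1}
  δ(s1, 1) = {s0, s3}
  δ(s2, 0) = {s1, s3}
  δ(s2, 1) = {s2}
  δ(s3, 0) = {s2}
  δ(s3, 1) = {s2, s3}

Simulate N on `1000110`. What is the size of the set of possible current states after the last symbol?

3

Start: {s0}
read 1: {s1, s2}
read 0: {s1, s3}
read 0: {s1, s2}
read 0: {s1, s3}
read 1: {s0, s2, s3}
read 1: {s1, s2, s3}
read 0: {s1, s2, s3}
Final reachable set {s1, s2, s3} has 3 states.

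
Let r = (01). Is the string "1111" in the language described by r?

no

No split of 1111 into u·v has 0 matching u and 1 matching v.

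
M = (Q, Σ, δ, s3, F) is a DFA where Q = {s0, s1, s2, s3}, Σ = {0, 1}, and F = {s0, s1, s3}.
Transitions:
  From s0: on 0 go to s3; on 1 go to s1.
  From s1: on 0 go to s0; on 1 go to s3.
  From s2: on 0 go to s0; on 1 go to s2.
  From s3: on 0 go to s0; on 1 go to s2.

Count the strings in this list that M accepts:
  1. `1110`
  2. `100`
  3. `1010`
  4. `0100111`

3

`1110`: accepted
`100`: accepted
`1010`: accepted
`0100111`: rejected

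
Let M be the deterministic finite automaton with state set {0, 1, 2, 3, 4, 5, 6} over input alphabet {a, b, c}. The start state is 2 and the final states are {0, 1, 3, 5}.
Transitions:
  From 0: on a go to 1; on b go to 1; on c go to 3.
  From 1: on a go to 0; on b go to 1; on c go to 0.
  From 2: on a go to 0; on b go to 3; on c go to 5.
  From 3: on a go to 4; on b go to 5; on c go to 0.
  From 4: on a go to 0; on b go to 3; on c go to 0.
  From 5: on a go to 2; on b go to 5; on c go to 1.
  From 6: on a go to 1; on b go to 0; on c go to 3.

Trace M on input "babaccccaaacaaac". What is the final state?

2 --b--> 3
3 --a--> 4
4 --b--> 3
3 --a--> 4
4 --c--> 0
0 --c--> 3
3 --c--> 0
0 --c--> 3
3 --a--> 4
4 --a--> 0
0 --a--> 1
1 --c--> 0
0 --a--> 1
1 --a--> 0
0 --a--> 1
1 --c--> 0

0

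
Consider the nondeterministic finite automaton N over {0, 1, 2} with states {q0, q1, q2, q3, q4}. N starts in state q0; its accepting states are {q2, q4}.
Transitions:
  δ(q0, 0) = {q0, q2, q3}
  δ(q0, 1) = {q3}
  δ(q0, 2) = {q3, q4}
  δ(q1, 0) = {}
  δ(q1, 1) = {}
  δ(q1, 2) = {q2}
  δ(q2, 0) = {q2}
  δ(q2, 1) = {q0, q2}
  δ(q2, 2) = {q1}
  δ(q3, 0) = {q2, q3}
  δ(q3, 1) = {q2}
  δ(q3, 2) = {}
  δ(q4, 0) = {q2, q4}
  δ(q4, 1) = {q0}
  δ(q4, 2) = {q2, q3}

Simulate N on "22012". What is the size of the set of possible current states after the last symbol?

Start: {q0}
read 2: {q3, q4}
read 2: {q2, q3}
read 0: {q2, q3}
read 1: {q0, q2}
read 2: {q1, q3, q4}
Final reachable set {q1, q3, q4} has 3 states.

3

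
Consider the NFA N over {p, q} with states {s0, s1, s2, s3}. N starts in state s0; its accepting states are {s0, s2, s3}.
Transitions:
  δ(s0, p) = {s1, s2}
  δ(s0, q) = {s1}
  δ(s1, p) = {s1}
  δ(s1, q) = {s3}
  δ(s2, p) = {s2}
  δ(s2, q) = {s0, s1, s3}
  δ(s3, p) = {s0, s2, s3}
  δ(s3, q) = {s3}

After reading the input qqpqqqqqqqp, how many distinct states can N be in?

Start: {s0}
read q: {s1}
read q: {s3}
read p: {s0, s2, s3}
read q: {s0, s1, s3}
read q: {s1, s3}
read q: {s3}
read q: {s3}
read q: {s3}
read q: {s3}
read q: {s3}
read p: {s0, s2, s3}
Final reachable set {s0, s2, s3} has 3 states.

3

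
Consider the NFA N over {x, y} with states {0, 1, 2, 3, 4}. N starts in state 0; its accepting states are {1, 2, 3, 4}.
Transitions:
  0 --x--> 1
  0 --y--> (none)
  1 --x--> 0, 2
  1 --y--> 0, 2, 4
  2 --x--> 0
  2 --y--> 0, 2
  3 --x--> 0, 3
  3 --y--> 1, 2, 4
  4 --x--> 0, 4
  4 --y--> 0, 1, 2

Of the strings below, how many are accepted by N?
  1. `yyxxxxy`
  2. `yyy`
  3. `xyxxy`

1

`yyxxxxy`: rejected
`yyy`: rejected
`xyxxy`: accepted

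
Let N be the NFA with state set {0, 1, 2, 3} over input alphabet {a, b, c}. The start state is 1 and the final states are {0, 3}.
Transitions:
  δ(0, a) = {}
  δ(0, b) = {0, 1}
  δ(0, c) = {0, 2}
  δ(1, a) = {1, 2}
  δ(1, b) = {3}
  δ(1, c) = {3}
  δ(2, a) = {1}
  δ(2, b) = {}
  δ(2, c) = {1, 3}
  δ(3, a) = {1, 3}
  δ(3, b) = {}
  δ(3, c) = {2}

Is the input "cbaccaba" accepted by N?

Start: {1}
read c: {3}
read b: {}
The reachable set is empty and stays empty for the remaining 6 symbols.
Reachable ∩ accepting = {} — empty.

rejected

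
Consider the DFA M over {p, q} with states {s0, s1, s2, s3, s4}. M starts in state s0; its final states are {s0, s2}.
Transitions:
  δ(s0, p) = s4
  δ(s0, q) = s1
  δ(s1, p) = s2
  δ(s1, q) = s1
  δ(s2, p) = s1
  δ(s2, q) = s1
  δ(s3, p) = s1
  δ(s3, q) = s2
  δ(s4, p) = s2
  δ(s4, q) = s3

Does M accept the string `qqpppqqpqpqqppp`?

s0 --q--> s1
s1 --q--> s1
s1 --p--> s2
s2 --p--> s1
s1 --p--> s2
s2 --q--> s1
s1 --q--> s1
s1 --p--> s2
s2 --q--> s1
s1 --p--> s2
s2 --q--> s1
s1 --q--> s1
s1 --p--> s2
s2 --p--> s1
s1 --p--> s2
End in state s2, which is an accepting state.

accepted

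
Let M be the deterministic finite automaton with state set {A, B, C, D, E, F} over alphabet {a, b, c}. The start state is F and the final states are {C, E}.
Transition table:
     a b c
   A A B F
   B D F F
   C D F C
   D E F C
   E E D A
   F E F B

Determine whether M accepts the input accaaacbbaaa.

F --a--> E
E --c--> A
A --c--> F
F --a--> E
E --a--> E
E --a--> E
E --c--> A
A --b--> B
B --b--> F
F --a--> E
E --a--> E
E --a--> E
End in state E, which is an accepting state.

accepted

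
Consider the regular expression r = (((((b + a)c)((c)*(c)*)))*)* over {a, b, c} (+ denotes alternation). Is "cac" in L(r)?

no

cac cannot be split into zero or more pieces each matching ((((b+a)c)((c)*(c)*)))*.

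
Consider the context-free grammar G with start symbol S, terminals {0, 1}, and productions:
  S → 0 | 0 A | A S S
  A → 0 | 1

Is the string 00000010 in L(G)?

yes

S ⇒ ASS ⇒ 0SS ⇒ 00S ⇒ 00ASS ⇒ 000SS ⇒ 000ASSS ⇒ 0000SSS ⇒ 00000SS ⇒ 000000AS ⇒ 0000001S ⇒ 00000010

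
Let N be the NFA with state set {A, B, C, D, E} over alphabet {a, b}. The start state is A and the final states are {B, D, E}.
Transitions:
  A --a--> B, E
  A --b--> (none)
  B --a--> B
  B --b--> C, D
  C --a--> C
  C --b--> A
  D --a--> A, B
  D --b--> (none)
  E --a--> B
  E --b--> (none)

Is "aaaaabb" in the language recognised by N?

Start: {A}
read a: {B, E}
read a: {B}
read a: {B}
read a: {B}
read a: {B}
read b: {C, D}
read b: {A}
Reachable ∩ accepting = {} — empty.

rejected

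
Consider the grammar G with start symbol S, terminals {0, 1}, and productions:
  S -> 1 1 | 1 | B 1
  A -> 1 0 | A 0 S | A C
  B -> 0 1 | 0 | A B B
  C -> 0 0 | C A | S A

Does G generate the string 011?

yes

S ⇒ B1 ⇒ 011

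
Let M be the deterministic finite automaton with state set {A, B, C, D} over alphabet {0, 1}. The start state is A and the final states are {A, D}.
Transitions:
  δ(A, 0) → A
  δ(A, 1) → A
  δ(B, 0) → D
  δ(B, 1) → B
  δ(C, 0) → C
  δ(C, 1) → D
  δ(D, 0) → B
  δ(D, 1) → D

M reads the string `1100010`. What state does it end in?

A --1--> A
A --1--> A
A --0--> A
A --0--> A
A --0--> A
A --1--> A
A --0--> A

A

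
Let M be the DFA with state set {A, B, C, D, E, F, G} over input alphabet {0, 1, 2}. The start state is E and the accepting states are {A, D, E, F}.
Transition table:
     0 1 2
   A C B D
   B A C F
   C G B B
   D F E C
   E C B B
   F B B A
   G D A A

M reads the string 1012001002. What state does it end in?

E --1--> B
B --0--> A
A --1--> B
B --2--> F
F --0--> B
B --0--> A
A --1--> B
B --0--> A
A --0--> C
C --2--> B

B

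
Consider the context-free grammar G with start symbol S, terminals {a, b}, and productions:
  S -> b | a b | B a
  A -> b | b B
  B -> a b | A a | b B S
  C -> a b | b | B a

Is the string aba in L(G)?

S ⇒ Ba ⇒ aba

yes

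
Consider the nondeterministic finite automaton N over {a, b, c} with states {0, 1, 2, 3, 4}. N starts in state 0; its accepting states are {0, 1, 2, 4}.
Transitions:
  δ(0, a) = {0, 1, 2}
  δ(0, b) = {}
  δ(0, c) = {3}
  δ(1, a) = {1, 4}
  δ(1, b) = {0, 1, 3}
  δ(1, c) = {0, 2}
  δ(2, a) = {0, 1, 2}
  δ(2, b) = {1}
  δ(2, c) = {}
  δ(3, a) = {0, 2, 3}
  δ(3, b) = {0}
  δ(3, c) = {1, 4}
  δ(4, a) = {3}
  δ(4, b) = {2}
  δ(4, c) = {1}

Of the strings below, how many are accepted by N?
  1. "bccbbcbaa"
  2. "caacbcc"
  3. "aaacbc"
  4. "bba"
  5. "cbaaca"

3

"bccbbcbaa": rejected
"caacbcc": accepted
"aaacbc": accepted
"bba": rejected
"cbaaca": accepted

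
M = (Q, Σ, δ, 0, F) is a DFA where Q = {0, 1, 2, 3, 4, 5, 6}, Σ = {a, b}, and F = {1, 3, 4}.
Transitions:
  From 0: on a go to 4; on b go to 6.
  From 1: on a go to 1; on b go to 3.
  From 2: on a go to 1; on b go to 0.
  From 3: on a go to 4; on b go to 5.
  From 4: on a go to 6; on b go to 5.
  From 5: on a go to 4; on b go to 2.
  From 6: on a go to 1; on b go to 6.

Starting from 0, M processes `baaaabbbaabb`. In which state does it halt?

5

0 --b--> 6
6 --a--> 1
1 --a--> 1
1 --a--> 1
1 --a--> 1
1 --b--> 3
3 --b--> 5
5 --b--> 2
2 --a--> 1
1 --a--> 1
1 --b--> 3
3 --b--> 5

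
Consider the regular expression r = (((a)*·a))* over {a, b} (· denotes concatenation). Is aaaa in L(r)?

yes

Split into 4 pieces a · a · a · a; each matches ((a)*·a).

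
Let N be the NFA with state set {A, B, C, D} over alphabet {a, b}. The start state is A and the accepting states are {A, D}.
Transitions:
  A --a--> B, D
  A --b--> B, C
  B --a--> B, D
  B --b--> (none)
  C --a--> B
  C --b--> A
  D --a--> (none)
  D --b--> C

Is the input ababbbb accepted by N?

rejected

Start: {A}
read a: {B, D}
read b: {C}
read a: {B}
read b: {}
The reachable set is empty and stays empty for the remaining 3 symbols.
Reachable ∩ accepting = {} — empty.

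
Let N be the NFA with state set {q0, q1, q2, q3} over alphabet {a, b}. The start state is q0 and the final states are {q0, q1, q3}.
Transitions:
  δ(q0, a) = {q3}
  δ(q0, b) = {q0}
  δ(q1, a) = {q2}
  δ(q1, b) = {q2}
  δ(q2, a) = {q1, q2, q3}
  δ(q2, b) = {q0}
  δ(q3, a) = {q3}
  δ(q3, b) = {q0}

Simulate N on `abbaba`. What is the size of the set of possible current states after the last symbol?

Start: {q0}
read a: {q3}
read b: {q0}
read b: {q0}
read a: {q3}
read b: {q0}
read a: {q3}
Final reachable set {q3} has 1 state.

1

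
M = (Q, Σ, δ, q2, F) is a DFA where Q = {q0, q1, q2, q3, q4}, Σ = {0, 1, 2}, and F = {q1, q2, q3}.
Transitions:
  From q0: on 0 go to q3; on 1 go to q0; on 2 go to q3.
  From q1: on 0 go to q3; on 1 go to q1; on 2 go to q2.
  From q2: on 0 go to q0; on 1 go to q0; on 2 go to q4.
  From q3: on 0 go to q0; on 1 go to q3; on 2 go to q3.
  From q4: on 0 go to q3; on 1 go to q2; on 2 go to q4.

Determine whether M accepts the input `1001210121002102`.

accepted

q2 --1--> q0
q0 --0--> q3
q3 --0--> q0
q0 --1--> q0
q0 --2--> q3
q3 --1--> q3
q3 --0--> q0
q0 --1--> q0
q0 --2--> q3
q3 --1--> q3
q3 --0--> q0
q0 --0--> q3
q3 --2--> q3
q3 --1--> q3
q3 --0--> q0
q0 --2--> q3
End in state q3, which is an accepting state.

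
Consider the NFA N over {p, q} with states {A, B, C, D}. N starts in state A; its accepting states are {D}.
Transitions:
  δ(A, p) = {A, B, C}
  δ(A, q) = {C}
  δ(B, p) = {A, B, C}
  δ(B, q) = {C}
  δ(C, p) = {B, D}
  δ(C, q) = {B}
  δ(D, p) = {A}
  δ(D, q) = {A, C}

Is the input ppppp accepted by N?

accepted

Start: {A}
read p: {A, B, C}
read p: {A, B, C, D}
read p: {A, B, C, D}
read p: {A, B, C, D}
read p: {A, B, C, D}
Reachable ∩ accepting = {D} — nonempty.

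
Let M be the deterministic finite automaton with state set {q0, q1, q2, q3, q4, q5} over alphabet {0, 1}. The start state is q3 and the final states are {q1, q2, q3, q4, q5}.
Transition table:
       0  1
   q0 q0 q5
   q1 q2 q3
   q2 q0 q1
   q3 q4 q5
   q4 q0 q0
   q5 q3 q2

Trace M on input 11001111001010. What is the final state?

q3 --1--> q5
q5 --1--> q2
q2 --0--> q0
q0 --0--> q0
q0 --1--> q5
q5 --1--> q2
q2 --1--> q1
q1 --1--> q3
q3 --0--> q4
q4 --0--> q0
q0 --1--> q5
q5 --0--> q3
q3 --1--> q5
q5 --0--> q3

q3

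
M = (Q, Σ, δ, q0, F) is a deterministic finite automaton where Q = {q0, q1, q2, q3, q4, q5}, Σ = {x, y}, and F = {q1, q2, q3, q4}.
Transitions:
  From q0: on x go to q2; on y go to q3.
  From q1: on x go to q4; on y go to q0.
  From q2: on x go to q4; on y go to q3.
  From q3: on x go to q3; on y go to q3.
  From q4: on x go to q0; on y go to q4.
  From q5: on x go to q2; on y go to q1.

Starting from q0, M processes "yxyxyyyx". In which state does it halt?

q3

q0 --y--> q3
q3 --x--> q3
q3 --y--> q3
q3 --x--> q3
q3 --y--> q3
q3 --y--> q3
q3 --y--> q3
q3 --x--> q3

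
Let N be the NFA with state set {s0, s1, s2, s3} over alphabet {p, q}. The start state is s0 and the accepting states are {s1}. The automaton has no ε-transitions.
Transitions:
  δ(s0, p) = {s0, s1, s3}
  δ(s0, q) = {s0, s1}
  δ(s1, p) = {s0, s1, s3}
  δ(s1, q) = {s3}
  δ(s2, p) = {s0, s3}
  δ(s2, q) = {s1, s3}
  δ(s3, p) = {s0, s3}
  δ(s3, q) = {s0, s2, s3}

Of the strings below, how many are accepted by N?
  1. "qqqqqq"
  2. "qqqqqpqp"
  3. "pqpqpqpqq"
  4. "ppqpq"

"qqqqqq": accepted
"qqqqqpqp": accepted
"pqpqpqpqq": accepted
"ppqpq": accepted

4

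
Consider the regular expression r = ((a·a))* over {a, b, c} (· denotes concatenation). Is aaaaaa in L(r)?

yes

Split into 3 pieces aa · aa · aa; each matches (a·a).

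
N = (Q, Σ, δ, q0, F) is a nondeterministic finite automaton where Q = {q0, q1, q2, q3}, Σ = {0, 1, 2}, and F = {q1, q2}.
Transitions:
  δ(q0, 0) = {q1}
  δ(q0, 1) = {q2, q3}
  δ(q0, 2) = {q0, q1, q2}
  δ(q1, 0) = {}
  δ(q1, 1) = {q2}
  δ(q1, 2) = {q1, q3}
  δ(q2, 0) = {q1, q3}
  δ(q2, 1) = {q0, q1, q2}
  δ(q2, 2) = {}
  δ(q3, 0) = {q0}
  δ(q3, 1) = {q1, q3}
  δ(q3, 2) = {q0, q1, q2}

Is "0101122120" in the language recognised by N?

accepted

Start: {q0}
read 0: {q1}
read 1: {q2}
read 0: {q1, q3}
read 1: {q1, q2, q3}
read 1: {q0, q1, q2, q3}
read 2: {q0, q1, q2, q3}
read 2: {q0, q1, q2, q3}
read 1: {q0, q1, q2, q3}
read 2: {q0, q1, q2, q3}
read 0: {q0, q1, q3}
Reachable ∩ accepting = {q1} — nonempty.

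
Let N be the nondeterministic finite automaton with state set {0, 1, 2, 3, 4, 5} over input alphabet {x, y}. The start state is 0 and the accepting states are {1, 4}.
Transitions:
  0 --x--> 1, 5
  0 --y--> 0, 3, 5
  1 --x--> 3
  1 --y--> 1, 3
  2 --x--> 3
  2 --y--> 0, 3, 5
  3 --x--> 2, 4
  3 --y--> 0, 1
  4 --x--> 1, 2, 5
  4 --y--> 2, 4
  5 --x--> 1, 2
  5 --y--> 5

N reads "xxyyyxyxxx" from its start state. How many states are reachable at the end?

5

Start: {0}
read x: {1, 5}
read x: {1, 2, 3}
read y: {0, 1, 3, 5}
read y: {0, 1, 3, 5}
read y: {0, 1, 3, 5}
read x: {1, 2, 3, 4, 5}
read y: {0, 1, 2, 3, 4, 5}
read x: {1, 2, 3, 4, 5}
read x: {1, 2, 3, 4, 5}
read x: {1, 2, 3, 4, 5}
Final reachable set {1, 2, 3, 4, 5} has 5 states.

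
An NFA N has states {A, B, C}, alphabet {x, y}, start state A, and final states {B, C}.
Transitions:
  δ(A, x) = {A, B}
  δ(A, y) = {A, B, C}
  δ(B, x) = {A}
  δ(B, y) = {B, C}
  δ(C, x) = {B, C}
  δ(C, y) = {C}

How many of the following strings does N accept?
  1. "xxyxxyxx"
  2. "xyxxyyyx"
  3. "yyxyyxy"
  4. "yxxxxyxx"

"xxyxxyxx": accepted
"xyxxyyyx": accepted
"yyxyyxy": accepted
"yxxxxyxx": accepted

4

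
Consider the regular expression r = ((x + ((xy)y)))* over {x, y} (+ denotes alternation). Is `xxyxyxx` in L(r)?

xxyxyxx cannot be split into zero or more pieces each matching (x+((xy)y)).

no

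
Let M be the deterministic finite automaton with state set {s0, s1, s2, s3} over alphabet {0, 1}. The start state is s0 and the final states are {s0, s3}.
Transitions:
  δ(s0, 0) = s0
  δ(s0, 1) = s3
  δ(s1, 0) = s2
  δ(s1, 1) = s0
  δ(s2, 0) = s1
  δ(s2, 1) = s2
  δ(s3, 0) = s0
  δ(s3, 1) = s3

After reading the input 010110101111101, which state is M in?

s0 --0--> s0
s0 --1--> s3
s3 --0--> s0
s0 --1--> s3
s3 --1--> s3
s3 --0--> s0
s0 --1--> s3
s3 --0--> s0
s0 --1--> s3
s3 --1--> s3
s3 --1--> s3
s3 --1--> s3
s3 --1--> s3
s3 --0--> s0
s0 --1--> s3

s3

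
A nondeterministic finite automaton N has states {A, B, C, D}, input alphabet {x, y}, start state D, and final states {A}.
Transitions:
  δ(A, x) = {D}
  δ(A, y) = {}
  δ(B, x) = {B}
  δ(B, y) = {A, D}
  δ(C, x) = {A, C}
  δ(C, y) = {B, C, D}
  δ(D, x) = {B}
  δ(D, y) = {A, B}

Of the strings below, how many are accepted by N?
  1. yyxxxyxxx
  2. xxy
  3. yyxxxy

2

yyxxxyxxx: rejected
xxy: accepted
yyxxxy: accepted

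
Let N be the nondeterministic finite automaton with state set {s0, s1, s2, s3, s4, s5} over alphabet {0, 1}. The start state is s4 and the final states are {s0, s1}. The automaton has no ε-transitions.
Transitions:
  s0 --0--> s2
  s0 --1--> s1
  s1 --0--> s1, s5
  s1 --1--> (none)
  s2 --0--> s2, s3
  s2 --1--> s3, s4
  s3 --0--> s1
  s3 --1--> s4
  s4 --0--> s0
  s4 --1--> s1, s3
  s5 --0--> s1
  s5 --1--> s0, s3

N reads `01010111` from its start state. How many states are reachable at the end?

3

Start: {s4}
read 0: {s0}
read 1: {s1}
read 0: {s1, s5}
read 1: {s0, s3}
read 0: {s1, s2}
read 1: {s3, s4}
read 1: {s1, s3, s4}
read 1: {s1, s3, s4}
Final reachable set {s1, s3, s4} has 3 states.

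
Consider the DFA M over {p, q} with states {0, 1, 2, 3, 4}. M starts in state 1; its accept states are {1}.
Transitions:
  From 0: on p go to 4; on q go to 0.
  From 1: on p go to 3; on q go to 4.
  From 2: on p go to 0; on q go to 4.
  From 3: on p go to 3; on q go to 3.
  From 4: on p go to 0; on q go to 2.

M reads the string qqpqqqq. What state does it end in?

0

1 --q--> 4
4 --q--> 2
2 --p--> 0
0 --q--> 0
0 --q--> 0
0 --q--> 0
0 --q--> 0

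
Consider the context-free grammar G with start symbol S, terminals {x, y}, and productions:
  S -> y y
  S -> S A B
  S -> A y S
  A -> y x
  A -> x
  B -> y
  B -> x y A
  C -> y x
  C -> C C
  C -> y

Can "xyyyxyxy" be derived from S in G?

S ⇒ SAB ⇒ AySAB ⇒ xySAB ⇒ xySABAB ⇒ xyyyABAB ⇒ xyyyxBAB ⇒ xyyyxyAB ⇒ xyyyxyxB ⇒ xyyyxyxy

yes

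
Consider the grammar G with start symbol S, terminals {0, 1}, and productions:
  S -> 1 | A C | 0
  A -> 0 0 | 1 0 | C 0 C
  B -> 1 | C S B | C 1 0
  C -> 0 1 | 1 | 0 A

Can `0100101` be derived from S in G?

S ⇒ AC ⇒ C0CC ⇒ 010CC ⇒ 0100AC ⇒ 010010C ⇒ 0100101

yes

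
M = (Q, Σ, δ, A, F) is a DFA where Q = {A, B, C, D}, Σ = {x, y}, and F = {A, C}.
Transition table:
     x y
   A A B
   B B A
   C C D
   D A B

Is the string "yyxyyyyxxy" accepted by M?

A --y--> B
B --y--> A
A --x--> A
A --y--> B
B --y--> A
A --y--> B
B --y--> A
A --x--> A
A --x--> A
A --y--> B
End in state B, which is not an accepting state.

rejected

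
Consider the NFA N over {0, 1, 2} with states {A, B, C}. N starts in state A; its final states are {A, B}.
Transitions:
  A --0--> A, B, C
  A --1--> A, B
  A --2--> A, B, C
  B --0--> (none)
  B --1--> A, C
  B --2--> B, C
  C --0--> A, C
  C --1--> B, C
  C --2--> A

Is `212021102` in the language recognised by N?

Start: {A}
read 2: {A, B, C}
read 1: {A, B, C}
read 2: {A, B, C}
read 0: {A, B, C}
read 2: {A, B, C}
read 1: {A, B, C}
read 1: {A, B, C}
read 0: {A, B, C}
read 2: {A, B, C}
Reachable ∩ accepting = {A, B} — nonempty.

accepted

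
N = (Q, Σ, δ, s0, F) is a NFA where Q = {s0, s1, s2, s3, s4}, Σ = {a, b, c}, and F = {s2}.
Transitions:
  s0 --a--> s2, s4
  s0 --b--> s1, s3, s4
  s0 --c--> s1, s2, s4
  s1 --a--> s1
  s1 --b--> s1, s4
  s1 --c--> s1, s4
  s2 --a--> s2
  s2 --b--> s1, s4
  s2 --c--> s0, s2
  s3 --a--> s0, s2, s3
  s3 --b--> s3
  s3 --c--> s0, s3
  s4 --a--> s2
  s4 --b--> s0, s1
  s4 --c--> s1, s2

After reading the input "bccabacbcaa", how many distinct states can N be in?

5

Start: {s0}
read b: {s1, s3, s4}
read c: {s0, s1, s2, s3, s4}
read c: {s0, s1, s2, s3, s4}
read a: {s0, s1, s2, s3, s4}
read b: {s0, s1, s3, s4}
read a: {s0, s1, s2, s3, s4}
read c: {s0, s1, s2, s3, s4}
read b: {s0, s1, s3, s4}
read c: {s0, s1, s2, s3, s4}
read a: {s0, s1, s2, s3, s4}
read a: {s0, s1, s2, s3, s4}
Final reachable set {s0, s1, s2, s3, s4} has 5 states.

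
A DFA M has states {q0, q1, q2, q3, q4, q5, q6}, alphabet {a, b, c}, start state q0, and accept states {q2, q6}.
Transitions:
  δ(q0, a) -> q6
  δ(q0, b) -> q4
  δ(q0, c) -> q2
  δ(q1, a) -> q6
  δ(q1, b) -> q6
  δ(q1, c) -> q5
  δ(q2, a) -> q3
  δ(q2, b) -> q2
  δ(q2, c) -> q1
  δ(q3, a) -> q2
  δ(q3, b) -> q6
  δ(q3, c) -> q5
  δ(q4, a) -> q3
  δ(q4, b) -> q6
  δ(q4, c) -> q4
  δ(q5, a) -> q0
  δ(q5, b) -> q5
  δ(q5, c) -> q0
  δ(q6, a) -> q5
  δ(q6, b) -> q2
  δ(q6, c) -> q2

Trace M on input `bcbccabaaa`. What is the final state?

q3

q0 --b--> q4
q4 --c--> q4
q4 --b--> q6
q6 --c--> q2
q2 --c--> q1
q1 --a--> q6
q6 --b--> q2
q2 --a--> q3
q3 --a--> q2
q2 --a--> q3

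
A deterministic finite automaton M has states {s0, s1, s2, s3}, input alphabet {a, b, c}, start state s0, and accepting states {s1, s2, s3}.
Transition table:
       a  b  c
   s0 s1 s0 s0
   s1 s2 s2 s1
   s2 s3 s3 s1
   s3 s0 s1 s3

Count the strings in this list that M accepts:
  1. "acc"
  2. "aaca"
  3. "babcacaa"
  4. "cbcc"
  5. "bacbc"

"acc": accepted
"aaca": accepted
"babcacaa": accepted
"cbcc": rejected
"bacbc": accepted

4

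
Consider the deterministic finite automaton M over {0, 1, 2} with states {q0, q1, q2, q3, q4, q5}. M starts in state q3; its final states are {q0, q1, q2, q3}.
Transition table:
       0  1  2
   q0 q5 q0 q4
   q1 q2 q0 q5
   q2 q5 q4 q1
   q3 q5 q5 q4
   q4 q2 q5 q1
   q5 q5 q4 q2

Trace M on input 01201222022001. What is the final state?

q4

q3 --0--> q5
q5 --1--> q4
q4 --2--> q1
q1 --0--> q2
q2 --1--> q4
q4 --2--> q1
q1 --2--> q5
q5 --2--> q2
q2 --0--> q5
q5 --2--> q2
q2 --2--> q1
q1 --0--> q2
q2 --0--> q5
q5 --1--> q4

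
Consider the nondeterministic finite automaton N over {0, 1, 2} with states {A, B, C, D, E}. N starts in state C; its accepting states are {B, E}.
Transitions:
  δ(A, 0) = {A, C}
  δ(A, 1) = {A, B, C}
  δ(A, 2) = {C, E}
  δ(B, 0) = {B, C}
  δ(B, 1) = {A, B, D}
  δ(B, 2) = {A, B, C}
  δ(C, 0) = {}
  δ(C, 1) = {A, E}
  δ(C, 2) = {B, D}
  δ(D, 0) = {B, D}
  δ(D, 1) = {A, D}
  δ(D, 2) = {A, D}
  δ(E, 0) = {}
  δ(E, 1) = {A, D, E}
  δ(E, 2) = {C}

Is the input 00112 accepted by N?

Start: {C}
read 0: {}
The reachable set is empty and stays empty for the remaining 4 symbols.
Reachable ∩ accepting = {} — empty.

rejected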